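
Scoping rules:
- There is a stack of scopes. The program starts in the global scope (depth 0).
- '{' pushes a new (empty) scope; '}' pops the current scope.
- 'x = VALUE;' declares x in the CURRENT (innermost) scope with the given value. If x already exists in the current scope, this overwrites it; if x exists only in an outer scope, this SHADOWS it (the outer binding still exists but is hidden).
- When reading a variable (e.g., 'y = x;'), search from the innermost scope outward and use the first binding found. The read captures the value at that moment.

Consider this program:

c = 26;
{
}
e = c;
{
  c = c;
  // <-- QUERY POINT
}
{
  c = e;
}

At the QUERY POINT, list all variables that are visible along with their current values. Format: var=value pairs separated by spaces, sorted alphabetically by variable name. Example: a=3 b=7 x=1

Answer: c=26 e=26

Derivation:
Step 1: declare c=26 at depth 0
Step 2: enter scope (depth=1)
Step 3: exit scope (depth=0)
Step 4: declare e=(read c)=26 at depth 0
Step 5: enter scope (depth=1)
Step 6: declare c=(read c)=26 at depth 1
Visible at query point: c=26 e=26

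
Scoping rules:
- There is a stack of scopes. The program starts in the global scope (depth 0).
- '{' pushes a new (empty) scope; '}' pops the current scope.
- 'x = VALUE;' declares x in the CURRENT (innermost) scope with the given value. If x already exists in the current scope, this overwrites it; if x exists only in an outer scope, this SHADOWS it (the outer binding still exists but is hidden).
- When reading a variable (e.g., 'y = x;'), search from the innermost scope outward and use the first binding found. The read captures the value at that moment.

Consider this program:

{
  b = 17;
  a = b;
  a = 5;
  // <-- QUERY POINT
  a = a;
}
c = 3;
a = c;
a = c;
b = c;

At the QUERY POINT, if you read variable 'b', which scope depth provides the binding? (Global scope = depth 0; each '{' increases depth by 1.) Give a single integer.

Step 1: enter scope (depth=1)
Step 2: declare b=17 at depth 1
Step 3: declare a=(read b)=17 at depth 1
Step 4: declare a=5 at depth 1
Visible at query point: a=5 b=17

Answer: 1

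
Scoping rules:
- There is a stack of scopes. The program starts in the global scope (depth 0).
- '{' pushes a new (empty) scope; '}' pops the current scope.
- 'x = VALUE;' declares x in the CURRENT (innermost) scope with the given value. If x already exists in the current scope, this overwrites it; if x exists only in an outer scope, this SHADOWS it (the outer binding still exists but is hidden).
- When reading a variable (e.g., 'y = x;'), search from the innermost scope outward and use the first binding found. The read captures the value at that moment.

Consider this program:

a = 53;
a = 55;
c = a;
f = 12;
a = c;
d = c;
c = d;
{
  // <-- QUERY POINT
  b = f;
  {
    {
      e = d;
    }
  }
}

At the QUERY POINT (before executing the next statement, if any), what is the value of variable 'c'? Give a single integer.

Answer: 55

Derivation:
Step 1: declare a=53 at depth 0
Step 2: declare a=55 at depth 0
Step 3: declare c=(read a)=55 at depth 0
Step 4: declare f=12 at depth 0
Step 5: declare a=(read c)=55 at depth 0
Step 6: declare d=(read c)=55 at depth 0
Step 7: declare c=(read d)=55 at depth 0
Step 8: enter scope (depth=1)
Visible at query point: a=55 c=55 d=55 f=12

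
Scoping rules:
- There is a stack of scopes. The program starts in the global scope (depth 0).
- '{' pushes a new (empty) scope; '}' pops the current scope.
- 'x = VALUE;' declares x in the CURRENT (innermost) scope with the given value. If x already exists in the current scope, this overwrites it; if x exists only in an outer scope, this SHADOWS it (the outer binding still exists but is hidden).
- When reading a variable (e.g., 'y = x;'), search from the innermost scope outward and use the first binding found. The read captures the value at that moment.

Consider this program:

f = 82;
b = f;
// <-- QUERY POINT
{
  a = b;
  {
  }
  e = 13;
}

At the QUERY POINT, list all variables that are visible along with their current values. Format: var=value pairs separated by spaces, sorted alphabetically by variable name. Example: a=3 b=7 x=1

Step 1: declare f=82 at depth 0
Step 2: declare b=(read f)=82 at depth 0
Visible at query point: b=82 f=82

Answer: b=82 f=82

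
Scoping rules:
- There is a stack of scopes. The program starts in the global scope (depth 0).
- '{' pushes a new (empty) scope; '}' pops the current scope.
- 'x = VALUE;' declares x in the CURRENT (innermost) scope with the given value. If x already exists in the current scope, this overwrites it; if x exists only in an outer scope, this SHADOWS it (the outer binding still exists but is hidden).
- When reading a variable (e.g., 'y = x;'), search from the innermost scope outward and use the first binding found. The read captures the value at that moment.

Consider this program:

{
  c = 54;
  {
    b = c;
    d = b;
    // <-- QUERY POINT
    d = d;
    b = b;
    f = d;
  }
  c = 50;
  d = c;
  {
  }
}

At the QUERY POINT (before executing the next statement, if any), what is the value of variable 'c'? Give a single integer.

Answer: 54

Derivation:
Step 1: enter scope (depth=1)
Step 2: declare c=54 at depth 1
Step 3: enter scope (depth=2)
Step 4: declare b=(read c)=54 at depth 2
Step 5: declare d=(read b)=54 at depth 2
Visible at query point: b=54 c=54 d=54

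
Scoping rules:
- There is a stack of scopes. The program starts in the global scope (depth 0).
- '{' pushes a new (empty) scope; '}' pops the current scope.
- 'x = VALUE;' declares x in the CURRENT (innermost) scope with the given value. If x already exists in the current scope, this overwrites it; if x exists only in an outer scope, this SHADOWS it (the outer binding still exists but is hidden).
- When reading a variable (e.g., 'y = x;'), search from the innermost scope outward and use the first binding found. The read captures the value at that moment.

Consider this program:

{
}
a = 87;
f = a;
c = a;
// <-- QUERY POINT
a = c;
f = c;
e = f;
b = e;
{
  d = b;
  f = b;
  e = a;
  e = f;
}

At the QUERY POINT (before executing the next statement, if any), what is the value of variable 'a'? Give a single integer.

Answer: 87

Derivation:
Step 1: enter scope (depth=1)
Step 2: exit scope (depth=0)
Step 3: declare a=87 at depth 0
Step 4: declare f=(read a)=87 at depth 0
Step 5: declare c=(read a)=87 at depth 0
Visible at query point: a=87 c=87 f=87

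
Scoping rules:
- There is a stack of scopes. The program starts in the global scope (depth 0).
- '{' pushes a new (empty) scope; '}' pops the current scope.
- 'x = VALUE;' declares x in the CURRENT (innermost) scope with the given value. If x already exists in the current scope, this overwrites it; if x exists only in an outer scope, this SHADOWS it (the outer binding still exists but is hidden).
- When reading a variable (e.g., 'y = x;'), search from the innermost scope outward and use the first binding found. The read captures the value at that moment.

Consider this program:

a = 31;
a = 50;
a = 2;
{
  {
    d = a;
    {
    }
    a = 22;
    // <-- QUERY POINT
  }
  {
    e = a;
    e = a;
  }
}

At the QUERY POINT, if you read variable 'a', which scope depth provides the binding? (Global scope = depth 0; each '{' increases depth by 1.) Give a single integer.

Answer: 2

Derivation:
Step 1: declare a=31 at depth 0
Step 2: declare a=50 at depth 0
Step 3: declare a=2 at depth 0
Step 4: enter scope (depth=1)
Step 5: enter scope (depth=2)
Step 6: declare d=(read a)=2 at depth 2
Step 7: enter scope (depth=3)
Step 8: exit scope (depth=2)
Step 9: declare a=22 at depth 2
Visible at query point: a=22 d=2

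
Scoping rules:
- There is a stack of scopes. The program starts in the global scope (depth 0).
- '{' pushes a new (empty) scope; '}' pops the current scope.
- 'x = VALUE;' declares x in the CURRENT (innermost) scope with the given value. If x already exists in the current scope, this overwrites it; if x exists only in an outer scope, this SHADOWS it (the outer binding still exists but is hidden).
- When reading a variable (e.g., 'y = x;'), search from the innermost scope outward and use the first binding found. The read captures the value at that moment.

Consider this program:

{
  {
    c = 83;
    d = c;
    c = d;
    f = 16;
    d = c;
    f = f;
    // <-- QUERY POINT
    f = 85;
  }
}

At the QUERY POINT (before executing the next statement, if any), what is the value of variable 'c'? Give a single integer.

Step 1: enter scope (depth=1)
Step 2: enter scope (depth=2)
Step 3: declare c=83 at depth 2
Step 4: declare d=(read c)=83 at depth 2
Step 5: declare c=(read d)=83 at depth 2
Step 6: declare f=16 at depth 2
Step 7: declare d=(read c)=83 at depth 2
Step 8: declare f=(read f)=16 at depth 2
Visible at query point: c=83 d=83 f=16

Answer: 83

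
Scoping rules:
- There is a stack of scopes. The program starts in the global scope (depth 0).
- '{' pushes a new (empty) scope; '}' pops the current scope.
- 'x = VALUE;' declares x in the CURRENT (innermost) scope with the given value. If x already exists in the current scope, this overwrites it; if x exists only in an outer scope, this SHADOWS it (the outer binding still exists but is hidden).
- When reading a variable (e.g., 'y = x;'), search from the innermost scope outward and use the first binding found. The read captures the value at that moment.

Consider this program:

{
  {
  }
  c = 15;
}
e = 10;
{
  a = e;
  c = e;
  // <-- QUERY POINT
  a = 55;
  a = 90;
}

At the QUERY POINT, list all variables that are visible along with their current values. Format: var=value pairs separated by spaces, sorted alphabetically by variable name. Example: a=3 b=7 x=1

Answer: a=10 c=10 e=10

Derivation:
Step 1: enter scope (depth=1)
Step 2: enter scope (depth=2)
Step 3: exit scope (depth=1)
Step 4: declare c=15 at depth 1
Step 5: exit scope (depth=0)
Step 6: declare e=10 at depth 0
Step 7: enter scope (depth=1)
Step 8: declare a=(read e)=10 at depth 1
Step 9: declare c=(read e)=10 at depth 1
Visible at query point: a=10 c=10 e=10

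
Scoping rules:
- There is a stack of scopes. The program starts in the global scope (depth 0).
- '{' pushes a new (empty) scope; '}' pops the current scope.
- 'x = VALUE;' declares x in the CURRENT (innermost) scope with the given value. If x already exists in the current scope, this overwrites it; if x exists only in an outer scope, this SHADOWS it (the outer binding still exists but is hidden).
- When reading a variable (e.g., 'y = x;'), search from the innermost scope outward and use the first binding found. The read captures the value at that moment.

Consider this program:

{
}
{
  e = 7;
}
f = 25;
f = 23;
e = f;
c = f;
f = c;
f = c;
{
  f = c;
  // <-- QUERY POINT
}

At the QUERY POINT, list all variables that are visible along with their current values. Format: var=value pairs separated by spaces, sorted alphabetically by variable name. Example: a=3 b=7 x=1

Answer: c=23 e=23 f=23

Derivation:
Step 1: enter scope (depth=1)
Step 2: exit scope (depth=0)
Step 3: enter scope (depth=1)
Step 4: declare e=7 at depth 1
Step 5: exit scope (depth=0)
Step 6: declare f=25 at depth 0
Step 7: declare f=23 at depth 0
Step 8: declare e=(read f)=23 at depth 0
Step 9: declare c=(read f)=23 at depth 0
Step 10: declare f=(read c)=23 at depth 0
Step 11: declare f=(read c)=23 at depth 0
Step 12: enter scope (depth=1)
Step 13: declare f=(read c)=23 at depth 1
Visible at query point: c=23 e=23 f=23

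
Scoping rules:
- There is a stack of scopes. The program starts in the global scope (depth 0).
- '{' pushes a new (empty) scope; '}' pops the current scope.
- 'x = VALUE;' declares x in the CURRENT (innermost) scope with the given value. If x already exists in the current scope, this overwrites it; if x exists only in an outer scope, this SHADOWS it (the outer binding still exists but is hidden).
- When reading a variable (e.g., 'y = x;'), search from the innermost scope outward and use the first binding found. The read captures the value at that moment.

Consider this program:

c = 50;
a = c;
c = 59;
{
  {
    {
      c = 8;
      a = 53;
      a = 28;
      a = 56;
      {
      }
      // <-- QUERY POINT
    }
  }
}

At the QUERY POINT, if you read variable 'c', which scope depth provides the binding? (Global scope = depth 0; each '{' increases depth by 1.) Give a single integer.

Answer: 3

Derivation:
Step 1: declare c=50 at depth 0
Step 2: declare a=(read c)=50 at depth 0
Step 3: declare c=59 at depth 0
Step 4: enter scope (depth=1)
Step 5: enter scope (depth=2)
Step 6: enter scope (depth=3)
Step 7: declare c=8 at depth 3
Step 8: declare a=53 at depth 3
Step 9: declare a=28 at depth 3
Step 10: declare a=56 at depth 3
Step 11: enter scope (depth=4)
Step 12: exit scope (depth=3)
Visible at query point: a=56 c=8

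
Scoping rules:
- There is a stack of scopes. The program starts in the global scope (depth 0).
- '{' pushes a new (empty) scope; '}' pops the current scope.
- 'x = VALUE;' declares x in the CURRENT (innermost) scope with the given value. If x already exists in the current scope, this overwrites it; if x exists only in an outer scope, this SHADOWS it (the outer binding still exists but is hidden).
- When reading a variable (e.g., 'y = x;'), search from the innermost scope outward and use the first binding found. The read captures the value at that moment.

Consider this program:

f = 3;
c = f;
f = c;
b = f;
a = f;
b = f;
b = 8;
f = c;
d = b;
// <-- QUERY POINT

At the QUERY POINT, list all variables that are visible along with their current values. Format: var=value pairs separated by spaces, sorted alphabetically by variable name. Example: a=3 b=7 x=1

Answer: a=3 b=8 c=3 d=8 f=3

Derivation:
Step 1: declare f=3 at depth 0
Step 2: declare c=(read f)=3 at depth 0
Step 3: declare f=(read c)=3 at depth 0
Step 4: declare b=(read f)=3 at depth 0
Step 5: declare a=(read f)=3 at depth 0
Step 6: declare b=(read f)=3 at depth 0
Step 7: declare b=8 at depth 0
Step 8: declare f=(read c)=3 at depth 0
Step 9: declare d=(read b)=8 at depth 0
Visible at query point: a=3 b=8 c=3 d=8 f=3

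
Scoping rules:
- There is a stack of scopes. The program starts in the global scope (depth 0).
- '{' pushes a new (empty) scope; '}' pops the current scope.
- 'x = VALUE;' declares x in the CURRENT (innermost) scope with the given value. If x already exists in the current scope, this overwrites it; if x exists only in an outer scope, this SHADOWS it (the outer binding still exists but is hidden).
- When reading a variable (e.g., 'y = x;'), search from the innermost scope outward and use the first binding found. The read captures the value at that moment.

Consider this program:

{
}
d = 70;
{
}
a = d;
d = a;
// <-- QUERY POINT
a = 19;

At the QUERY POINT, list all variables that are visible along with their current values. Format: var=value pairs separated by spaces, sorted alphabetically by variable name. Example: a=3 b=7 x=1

Step 1: enter scope (depth=1)
Step 2: exit scope (depth=0)
Step 3: declare d=70 at depth 0
Step 4: enter scope (depth=1)
Step 5: exit scope (depth=0)
Step 6: declare a=(read d)=70 at depth 0
Step 7: declare d=(read a)=70 at depth 0
Visible at query point: a=70 d=70

Answer: a=70 d=70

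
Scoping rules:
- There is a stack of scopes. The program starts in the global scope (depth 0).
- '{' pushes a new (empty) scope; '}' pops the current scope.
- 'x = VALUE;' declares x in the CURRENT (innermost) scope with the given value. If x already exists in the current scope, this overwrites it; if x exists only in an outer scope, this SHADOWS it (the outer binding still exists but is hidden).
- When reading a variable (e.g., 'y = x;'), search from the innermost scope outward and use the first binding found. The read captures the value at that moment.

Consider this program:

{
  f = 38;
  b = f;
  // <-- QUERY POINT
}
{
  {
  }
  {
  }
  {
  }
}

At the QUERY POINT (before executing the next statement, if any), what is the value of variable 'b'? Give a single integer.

Answer: 38

Derivation:
Step 1: enter scope (depth=1)
Step 2: declare f=38 at depth 1
Step 3: declare b=(read f)=38 at depth 1
Visible at query point: b=38 f=38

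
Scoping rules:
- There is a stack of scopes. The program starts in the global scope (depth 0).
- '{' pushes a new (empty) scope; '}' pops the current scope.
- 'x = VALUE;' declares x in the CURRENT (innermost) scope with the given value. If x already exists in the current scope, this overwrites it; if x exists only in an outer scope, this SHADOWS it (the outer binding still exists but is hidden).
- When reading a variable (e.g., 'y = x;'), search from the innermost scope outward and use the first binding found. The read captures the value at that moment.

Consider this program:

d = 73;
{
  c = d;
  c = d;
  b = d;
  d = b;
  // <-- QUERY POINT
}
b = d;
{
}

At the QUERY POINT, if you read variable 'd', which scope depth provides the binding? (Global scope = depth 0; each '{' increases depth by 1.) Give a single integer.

Step 1: declare d=73 at depth 0
Step 2: enter scope (depth=1)
Step 3: declare c=(read d)=73 at depth 1
Step 4: declare c=(read d)=73 at depth 1
Step 5: declare b=(read d)=73 at depth 1
Step 6: declare d=(read b)=73 at depth 1
Visible at query point: b=73 c=73 d=73

Answer: 1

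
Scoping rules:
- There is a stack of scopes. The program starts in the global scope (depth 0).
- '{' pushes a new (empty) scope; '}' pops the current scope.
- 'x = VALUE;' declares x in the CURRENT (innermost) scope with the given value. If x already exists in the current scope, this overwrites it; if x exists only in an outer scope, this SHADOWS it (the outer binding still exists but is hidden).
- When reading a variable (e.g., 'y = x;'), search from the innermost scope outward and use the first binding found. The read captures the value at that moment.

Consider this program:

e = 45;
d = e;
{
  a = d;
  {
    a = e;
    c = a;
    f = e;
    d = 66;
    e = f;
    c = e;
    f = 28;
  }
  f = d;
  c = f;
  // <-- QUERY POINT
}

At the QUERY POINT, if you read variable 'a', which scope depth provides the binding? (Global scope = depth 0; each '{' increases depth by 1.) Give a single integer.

Answer: 1

Derivation:
Step 1: declare e=45 at depth 0
Step 2: declare d=(read e)=45 at depth 0
Step 3: enter scope (depth=1)
Step 4: declare a=(read d)=45 at depth 1
Step 5: enter scope (depth=2)
Step 6: declare a=(read e)=45 at depth 2
Step 7: declare c=(read a)=45 at depth 2
Step 8: declare f=(read e)=45 at depth 2
Step 9: declare d=66 at depth 2
Step 10: declare e=(read f)=45 at depth 2
Step 11: declare c=(read e)=45 at depth 2
Step 12: declare f=28 at depth 2
Step 13: exit scope (depth=1)
Step 14: declare f=(read d)=45 at depth 1
Step 15: declare c=(read f)=45 at depth 1
Visible at query point: a=45 c=45 d=45 e=45 f=45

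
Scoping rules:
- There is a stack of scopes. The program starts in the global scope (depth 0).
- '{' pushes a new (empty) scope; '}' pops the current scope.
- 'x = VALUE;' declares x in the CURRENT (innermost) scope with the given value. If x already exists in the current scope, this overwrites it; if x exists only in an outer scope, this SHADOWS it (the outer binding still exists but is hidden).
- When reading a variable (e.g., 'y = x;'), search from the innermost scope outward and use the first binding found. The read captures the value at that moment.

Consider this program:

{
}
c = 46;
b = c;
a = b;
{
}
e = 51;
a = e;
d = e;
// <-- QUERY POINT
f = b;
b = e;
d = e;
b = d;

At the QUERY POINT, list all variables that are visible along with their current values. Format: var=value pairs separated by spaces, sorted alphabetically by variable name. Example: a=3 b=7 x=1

Step 1: enter scope (depth=1)
Step 2: exit scope (depth=0)
Step 3: declare c=46 at depth 0
Step 4: declare b=(read c)=46 at depth 0
Step 5: declare a=(read b)=46 at depth 0
Step 6: enter scope (depth=1)
Step 7: exit scope (depth=0)
Step 8: declare e=51 at depth 0
Step 9: declare a=(read e)=51 at depth 0
Step 10: declare d=(read e)=51 at depth 0
Visible at query point: a=51 b=46 c=46 d=51 e=51

Answer: a=51 b=46 c=46 d=51 e=51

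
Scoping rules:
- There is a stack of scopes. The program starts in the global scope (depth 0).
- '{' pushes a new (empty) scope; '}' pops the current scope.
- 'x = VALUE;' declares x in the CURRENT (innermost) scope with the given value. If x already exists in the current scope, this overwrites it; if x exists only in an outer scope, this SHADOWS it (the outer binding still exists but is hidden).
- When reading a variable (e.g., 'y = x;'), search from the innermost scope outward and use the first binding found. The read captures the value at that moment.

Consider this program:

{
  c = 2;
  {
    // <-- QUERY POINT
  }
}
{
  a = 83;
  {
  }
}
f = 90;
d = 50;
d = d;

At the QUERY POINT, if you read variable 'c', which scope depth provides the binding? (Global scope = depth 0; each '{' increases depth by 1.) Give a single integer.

Step 1: enter scope (depth=1)
Step 2: declare c=2 at depth 1
Step 3: enter scope (depth=2)
Visible at query point: c=2

Answer: 1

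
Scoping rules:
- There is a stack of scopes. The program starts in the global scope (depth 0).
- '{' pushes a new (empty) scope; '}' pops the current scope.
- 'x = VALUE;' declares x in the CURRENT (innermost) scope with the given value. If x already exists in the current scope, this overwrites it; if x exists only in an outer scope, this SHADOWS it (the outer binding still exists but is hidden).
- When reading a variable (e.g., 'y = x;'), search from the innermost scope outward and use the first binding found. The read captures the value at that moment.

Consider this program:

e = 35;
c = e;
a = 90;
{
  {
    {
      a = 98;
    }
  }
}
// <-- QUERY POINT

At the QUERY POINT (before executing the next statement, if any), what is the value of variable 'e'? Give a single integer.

Step 1: declare e=35 at depth 0
Step 2: declare c=(read e)=35 at depth 0
Step 3: declare a=90 at depth 0
Step 4: enter scope (depth=1)
Step 5: enter scope (depth=2)
Step 6: enter scope (depth=3)
Step 7: declare a=98 at depth 3
Step 8: exit scope (depth=2)
Step 9: exit scope (depth=1)
Step 10: exit scope (depth=0)
Visible at query point: a=90 c=35 e=35

Answer: 35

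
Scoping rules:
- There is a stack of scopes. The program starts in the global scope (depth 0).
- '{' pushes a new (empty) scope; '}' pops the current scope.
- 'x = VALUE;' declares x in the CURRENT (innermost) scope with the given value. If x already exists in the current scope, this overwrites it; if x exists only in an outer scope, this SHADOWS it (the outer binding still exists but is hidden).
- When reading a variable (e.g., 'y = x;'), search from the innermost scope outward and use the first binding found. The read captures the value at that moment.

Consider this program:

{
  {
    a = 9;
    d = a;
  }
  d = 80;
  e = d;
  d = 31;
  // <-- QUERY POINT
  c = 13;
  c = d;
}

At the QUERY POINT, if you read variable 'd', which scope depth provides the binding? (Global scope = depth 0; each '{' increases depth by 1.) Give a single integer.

Step 1: enter scope (depth=1)
Step 2: enter scope (depth=2)
Step 3: declare a=9 at depth 2
Step 4: declare d=(read a)=9 at depth 2
Step 5: exit scope (depth=1)
Step 6: declare d=80 at depth 1
Step 7: declare e=(read d)=80 at depth 1
Step 8: declare d=31 at depth 1
Visible at query point: d=31 e=80

Answer: 1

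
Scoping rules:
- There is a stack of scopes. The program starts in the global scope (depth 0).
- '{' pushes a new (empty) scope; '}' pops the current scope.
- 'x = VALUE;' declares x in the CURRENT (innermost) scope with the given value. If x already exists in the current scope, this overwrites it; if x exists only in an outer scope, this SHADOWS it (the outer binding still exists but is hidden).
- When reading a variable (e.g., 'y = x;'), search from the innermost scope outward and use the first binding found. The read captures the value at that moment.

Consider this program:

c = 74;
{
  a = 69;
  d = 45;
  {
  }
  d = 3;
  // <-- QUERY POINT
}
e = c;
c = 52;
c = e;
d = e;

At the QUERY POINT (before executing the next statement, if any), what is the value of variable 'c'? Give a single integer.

Answer: 74

Derivation:
Step 1: declare c=74 at depth 0
Step 2: enter scope (depth=1)
Step 3: declare a=69 at depth 1
Step 4: declare d=45 at depth 1
Step 5: enter scope (depth=2)
Step 6: exit scope (depth=1)
Step 7: declare d=3 at depth 1
Visible at query point: a=69 c=74 d=3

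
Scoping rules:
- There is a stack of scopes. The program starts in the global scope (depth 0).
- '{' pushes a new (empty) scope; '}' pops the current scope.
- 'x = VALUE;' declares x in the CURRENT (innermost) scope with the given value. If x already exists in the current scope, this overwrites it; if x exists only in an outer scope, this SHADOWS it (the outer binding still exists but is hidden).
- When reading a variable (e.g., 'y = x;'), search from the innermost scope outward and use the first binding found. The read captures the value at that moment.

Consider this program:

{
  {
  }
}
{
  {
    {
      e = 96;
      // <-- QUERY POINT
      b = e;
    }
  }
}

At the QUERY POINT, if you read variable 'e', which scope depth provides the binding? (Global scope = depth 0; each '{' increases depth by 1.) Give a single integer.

Answer: 3

Derivation:
Step 1: enter scope (depth=1)
Step 2: enter scope (depth=2)
Step 3: exit scope (depth=1)
Step 4: exit scope (depth=0)
Step 5: enter scope (depth=1)
Step 6: enter scope (depth=2)
Step 7: enter scope (depth=3)
Step 8: declare e=96 at depth 3
Visible at query point: e=96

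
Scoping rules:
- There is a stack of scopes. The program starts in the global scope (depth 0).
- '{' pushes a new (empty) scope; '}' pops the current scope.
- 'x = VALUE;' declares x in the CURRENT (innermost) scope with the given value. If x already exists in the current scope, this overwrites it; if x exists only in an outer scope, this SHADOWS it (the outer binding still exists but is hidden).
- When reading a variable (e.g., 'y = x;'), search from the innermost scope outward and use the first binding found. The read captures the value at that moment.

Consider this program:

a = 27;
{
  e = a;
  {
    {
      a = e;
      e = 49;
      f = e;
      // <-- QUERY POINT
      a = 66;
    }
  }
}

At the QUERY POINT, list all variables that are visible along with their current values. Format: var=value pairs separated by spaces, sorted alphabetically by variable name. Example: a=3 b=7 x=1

Step 1: declare a=27 at depth 0
Step 2: enter scope (depth=1)
Step 3: declare e=(read a)=27 at depth 1
Step 4: enter scope (depth=2)
Step 5: enter scope (depth=3)
Step 6: declare a=(read e)=27 at depth 3
Step 7: declare e=49 at depth 3
Step 8: declare f=(read e)=49 at depth 3
Visible at query point: a=27 e=49 f=49

Answer: a=27 e=49 f=49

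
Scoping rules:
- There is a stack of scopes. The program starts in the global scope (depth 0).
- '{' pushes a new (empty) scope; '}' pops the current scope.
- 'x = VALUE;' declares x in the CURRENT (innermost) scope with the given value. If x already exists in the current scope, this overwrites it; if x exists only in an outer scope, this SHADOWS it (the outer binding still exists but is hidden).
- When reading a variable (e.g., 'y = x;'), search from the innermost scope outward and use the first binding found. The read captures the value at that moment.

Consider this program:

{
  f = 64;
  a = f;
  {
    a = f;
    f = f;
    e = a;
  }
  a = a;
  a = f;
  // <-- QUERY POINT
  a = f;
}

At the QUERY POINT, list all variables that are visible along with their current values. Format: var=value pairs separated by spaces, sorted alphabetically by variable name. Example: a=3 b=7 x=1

Answer: a=64 f=64

Derivation:
Step 1: enter scope (depth=1)
Step 2: declare f=64 at depth 1
Step 3: declare a=(read f)=64 at depth 1
Step 4: enter scope (depth=2)
Step 5: declare a=(read f)=64 at depth 2
Step 6: declare f=(read f)=64 at depth 2
Step 7: declare e=(read a)=64 at depth 2
Step 8: exit scope (depth=1)
Step 9: declare a=(read a)=64 at depth 1
Step 10: declare a=(read f)=64 at depth 1
Visible at query point: a=64 f=64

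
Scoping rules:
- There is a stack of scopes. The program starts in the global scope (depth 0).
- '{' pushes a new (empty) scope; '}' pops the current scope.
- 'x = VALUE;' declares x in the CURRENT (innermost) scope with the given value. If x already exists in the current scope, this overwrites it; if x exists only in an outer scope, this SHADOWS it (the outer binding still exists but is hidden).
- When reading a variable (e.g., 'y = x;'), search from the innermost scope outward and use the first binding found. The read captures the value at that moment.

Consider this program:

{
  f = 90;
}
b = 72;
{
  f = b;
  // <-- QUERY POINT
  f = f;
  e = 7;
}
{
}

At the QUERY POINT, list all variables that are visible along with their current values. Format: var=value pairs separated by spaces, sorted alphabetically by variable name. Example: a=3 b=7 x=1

Answer: b=72 f=72

Derivation:
Step 1: enter scope (depth=1)
Step 2: declare f=90 at depth 1
Step 3: exit scope (depth=0)
Step 4: declare b=72 at depth 0
Step 5: enter scope (depth=1)
Step 6: declare f=(read b)=72 at depth 1
Visible at query point: b=72 f=72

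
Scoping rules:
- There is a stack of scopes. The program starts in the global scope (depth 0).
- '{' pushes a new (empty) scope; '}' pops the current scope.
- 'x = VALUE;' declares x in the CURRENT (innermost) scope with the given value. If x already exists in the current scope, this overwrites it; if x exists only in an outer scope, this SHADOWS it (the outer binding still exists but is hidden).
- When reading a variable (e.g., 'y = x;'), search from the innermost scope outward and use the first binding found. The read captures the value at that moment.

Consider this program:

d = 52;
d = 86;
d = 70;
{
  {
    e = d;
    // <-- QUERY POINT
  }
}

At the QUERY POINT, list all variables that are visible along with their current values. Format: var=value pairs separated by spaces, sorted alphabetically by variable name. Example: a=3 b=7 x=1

Step 1: declare d=52 at depth 0
Step 2: declare d=86 at depth 0
Step 3: declare d=70 at depth 0
Step 4: enter scope (depth=1)
Step 5: enter scope (depth=2)
Step 6: declare e=(read d)=70 at depth 2
Visible at query point: d=70 e=70

Answer: d=70 e=70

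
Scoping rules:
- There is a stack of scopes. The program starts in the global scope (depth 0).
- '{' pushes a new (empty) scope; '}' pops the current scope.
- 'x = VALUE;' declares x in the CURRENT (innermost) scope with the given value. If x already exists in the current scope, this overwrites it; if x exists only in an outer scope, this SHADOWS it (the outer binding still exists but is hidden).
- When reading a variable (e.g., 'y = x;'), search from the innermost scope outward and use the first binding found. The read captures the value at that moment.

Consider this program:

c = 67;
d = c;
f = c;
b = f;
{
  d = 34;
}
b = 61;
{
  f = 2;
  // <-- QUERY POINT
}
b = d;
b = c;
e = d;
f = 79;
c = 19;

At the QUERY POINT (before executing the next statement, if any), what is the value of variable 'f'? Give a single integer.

Step 1: declare c=67 at depth 0
Step 2: declare d=(read c)=67 at depth 0
Step 3: declare f=(read c)=67 at depth 0
Step 4: declare b=(read f)=67 at depth 0
Step 5: enter scope (depth=1)
Step 6: declare d=34 at depth 1
Step 7: exit scope (depth=0)
Step 8: declare b=61 at depth 0
Step 9: enter scope (depth=1)
Step 10: declare f=2 at depth 1
Visible at query point: b=61 c=67 d=67 f=2

Answer: 2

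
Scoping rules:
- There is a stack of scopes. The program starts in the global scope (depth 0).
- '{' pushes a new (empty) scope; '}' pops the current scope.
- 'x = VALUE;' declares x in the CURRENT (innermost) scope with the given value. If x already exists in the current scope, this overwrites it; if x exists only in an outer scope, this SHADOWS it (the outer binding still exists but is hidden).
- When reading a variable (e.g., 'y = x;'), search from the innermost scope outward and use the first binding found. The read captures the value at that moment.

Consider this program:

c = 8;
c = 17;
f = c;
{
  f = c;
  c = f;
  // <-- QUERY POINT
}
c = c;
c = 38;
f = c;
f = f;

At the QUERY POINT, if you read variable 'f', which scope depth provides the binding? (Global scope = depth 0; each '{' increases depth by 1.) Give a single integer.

Answer: 1

Derivation:
Step 1: declare c=8 at depth 0
Step 2: declare c=17 at depth 0
Step 3: declare f=(read c)=17 at depth 0
Step 4: enter scope (depth=1)
Step 5: declare f=(read c)=17 at depth 1
Step 6: declare c=(read f)=17 at depth 1
Visible at query point: c=17 f=17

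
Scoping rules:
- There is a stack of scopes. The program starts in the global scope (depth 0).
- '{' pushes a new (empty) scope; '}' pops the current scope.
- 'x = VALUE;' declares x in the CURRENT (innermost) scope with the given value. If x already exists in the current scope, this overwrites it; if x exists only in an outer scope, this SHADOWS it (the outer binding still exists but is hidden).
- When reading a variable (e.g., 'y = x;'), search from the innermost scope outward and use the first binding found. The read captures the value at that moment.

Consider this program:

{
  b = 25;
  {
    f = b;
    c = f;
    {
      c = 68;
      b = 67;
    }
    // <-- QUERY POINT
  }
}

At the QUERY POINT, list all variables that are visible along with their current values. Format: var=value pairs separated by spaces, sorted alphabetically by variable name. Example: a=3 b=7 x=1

Step 1: enter scope (depth=1)
Step 2: declare b=25 at depth 1
Step 3: enter scope (depth=2)
Step 4: declare f=(read b)=25 at depth 2
Step 5: declare c=(read f)=25 at depth 2
Step 6: enter scope (depth=3)
Step 7: declare c=68 at depth 3
Step 8: declare b=67 at depth 3
Step 9: exit scope (depth=2)
Visible at query point: b=25 c=25 f=25

Answer: b=25 c=25 f=25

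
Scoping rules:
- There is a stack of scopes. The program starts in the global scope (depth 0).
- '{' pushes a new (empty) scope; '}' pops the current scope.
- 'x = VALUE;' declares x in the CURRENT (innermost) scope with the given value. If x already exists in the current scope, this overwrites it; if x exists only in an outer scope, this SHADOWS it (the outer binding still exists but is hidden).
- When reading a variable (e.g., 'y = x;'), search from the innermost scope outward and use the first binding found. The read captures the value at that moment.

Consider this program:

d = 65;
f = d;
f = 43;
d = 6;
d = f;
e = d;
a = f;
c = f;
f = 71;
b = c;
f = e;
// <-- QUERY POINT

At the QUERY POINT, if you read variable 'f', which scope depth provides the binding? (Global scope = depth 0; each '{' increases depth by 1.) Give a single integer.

Step 1: declare d=65 at depth 0
Step 2: declare f=(read d)=65 at depth 0
Step 3: declare f=43 at depth 0
Step 4: declare d=6 at depth 0
Step 5: declare d=(read f)=43 at depth 0
Step 6: declare e=(read d)=43 at depth 0
Step 7: declare a=(read f)=43 at depth 0
Step 8: declare c=(read f)=43 at depth 0
Step 9: declare f=71 at depth 0
Step 10: declare b=(read c)=43 at depth 0
Step 11: declare f=(read e)=43 at depth 0
Visible at query point: a=43 b=43 c=43 d=43 e=43 f=43

Answer: 0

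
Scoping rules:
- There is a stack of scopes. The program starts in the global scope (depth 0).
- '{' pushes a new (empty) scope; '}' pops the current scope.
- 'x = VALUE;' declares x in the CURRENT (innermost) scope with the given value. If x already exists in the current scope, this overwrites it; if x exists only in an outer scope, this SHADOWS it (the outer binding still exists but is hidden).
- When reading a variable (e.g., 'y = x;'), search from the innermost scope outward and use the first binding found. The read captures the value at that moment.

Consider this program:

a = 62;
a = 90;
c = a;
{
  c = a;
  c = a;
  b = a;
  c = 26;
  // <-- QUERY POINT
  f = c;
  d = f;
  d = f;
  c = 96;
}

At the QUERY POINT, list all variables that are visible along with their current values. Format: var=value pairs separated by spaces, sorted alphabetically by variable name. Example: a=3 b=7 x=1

Answer: a=90 b=90 c=26

Derivation:
Step 1: declare a=62 at depth 0
Step 2: declare a=90 at depth 0
Step 3: declare c=(read a)=90 at depth 0
Step 4: enter scope (depth=1)
Step 5: declare c=(read a)=90 at depth 1
Step 6: declare c=(read a)=90 at depth 1
Step 7: declare b=(read a)=90 at depth 1
Step 8: declare c=26 at depth 1
Visible at query point: a=90 b=90 c=26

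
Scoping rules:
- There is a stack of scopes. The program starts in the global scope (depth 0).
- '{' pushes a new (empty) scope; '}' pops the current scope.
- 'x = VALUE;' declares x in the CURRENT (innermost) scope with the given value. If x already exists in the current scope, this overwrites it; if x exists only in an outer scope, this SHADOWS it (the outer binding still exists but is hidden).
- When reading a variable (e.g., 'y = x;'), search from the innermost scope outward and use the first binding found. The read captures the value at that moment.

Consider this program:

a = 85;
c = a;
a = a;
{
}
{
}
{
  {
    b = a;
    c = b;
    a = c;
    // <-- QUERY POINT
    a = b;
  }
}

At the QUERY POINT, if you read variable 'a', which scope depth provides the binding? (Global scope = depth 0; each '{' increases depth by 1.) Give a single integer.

Step 1: declare a=85 at depth 0
Step 2: declare c=(read a)=85 at depth 0
Step 3: declare a=(read a)=85 at depth 0
Step 4: enter scope (depth=1)
Step 5: exit scope (depth=0)
Step 6: enter scope (depth=1)
Step 7: exit scope (depth=0)
Step 8: enter scope (depth=1)
Step 9: enter scope (depth=2)
Step 10: declare b=(read a)=85 at depth 2
Step 11: declare c=(read b)=85 at depth 2
Step 12: declare a=(read c)=85 at depth 2
Visible at query point: a=85 b=85 c=85

Answer: 2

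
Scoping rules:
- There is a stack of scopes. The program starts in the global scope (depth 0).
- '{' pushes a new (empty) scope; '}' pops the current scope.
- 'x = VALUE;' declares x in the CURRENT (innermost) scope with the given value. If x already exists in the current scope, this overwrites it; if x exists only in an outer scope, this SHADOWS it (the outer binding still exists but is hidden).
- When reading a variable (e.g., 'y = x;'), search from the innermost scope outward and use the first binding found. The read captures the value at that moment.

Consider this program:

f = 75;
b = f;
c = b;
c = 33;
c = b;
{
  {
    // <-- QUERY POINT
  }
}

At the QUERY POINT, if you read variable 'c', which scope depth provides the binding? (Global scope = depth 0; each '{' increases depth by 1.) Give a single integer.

Answer: 0

Derivation:
Step 1: declare f=75 at depth 0
Step 2: declare b=(read f)=75 at depth 0
Step 3: declare c=(read b)=75 at depth 0
Step 4: declare c=33 at depth 0
Step 5: declare c=(read b)=75 at depth 0
Step 6: enter scope (depth=1)
Step 7: enter scope (depth=2)
Visible at query point: b=75 c=75 f=75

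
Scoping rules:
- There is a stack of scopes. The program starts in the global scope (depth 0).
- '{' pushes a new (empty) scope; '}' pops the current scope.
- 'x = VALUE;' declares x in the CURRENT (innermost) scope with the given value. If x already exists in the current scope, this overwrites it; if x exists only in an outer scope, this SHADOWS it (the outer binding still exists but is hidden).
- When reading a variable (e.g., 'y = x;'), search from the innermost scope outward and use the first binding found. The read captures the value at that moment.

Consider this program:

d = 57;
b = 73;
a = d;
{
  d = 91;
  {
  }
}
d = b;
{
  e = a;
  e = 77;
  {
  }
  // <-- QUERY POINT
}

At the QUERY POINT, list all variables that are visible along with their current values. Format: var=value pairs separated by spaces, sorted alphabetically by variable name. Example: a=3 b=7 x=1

Step 1: declare d=57 at depth 0
Step 2: declare b=73 at depth 0
Step 3: declare a=(read d)=57 at depth 0
Step 4: enter scope (depth=1)
Step 5: declare d=91 at depth 1
Step 6: enter scope (depth=2)
Step 7: exit scope (depth=1)
Step 8: exit scope (depth=0)
Step 9: declare d=(read b)=73 at depth 0
Step 10: enter scope (depth=1)
Step 11: declare e=(read a)=57 at depth 1
Step 12: declare e=77 at depth 1
Step 13: enter scope (depth=2)
Step 14: exit scope (depth=1)
Visible at query point: a=57 b=73 d=73 e=77

Answer: a=57 b=73 d=73 e=77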